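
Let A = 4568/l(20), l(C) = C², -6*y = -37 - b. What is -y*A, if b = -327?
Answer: 16559/30 ≈ 551.97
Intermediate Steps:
y = -145/3 (y = -(-37 - 1*(-327))/6 = -(-37 + 327)/6 = -⅙*290 = -145/3 ≈ -48.333)
A = 571/50 (A = 4568/(20²) = 4568/400 = 4568*(1/400) = 571/50 ≈ 11.420)
-y*A = -(-145)*571/(3*50) = -1*(-16559/30) = 16559/30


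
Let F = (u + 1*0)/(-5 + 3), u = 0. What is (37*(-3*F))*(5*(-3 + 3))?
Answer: 0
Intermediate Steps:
F = 0 (F = (0 + 1*0)/(-5 + 3) = (0 + 0)/(-2) = 0*(-½) = 0)
(37*(-3*F))*(5*(-3 + 3)) = (37*(-3*0))*(5*(-3 + 3)) = (37*0)*(5*0) = 0*0 = 0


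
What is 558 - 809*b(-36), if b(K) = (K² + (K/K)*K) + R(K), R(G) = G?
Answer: -989658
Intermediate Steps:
b(K) = K² + 2*K (b(K) = (K² + (K/K)*K) + K = (K² + 1*K) + K = (K² + K) + K = (K + K²) + K = K² + 2*K)
558 - 809*b(-36) = 558 - (-29124)*(2 - 36) = 558 - (-29124)*(-34) = 558 - 809*1224 = 558 - 990216 = -989658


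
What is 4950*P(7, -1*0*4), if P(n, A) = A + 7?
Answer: 34650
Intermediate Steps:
P(n, A) = 7 + A
4950*P(7, -1*0*4) = 4950*(7 - 1*0*4) = 4950*(7 + 0*4) = 4950*(7 + 0) = 4950*7 = 34650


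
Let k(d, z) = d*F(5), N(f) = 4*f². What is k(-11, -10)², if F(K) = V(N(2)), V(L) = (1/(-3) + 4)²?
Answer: 1771561/81 ≈ 21871.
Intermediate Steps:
V(L) = 121/9 (V(L) = (-⅓ + 4)² = (11/3)² = 121/9)
F(K) = 121/9
k(d, z) = 121*d/9 (k(d, z) = d*(121/9) = 121*d/9)
k(-11, -10)² = ((121/9)*(-11))² = (-1331/9)² = 1771561/81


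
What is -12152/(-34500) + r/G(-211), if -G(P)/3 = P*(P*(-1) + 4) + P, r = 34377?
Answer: 79097921/131031000 ≈ 0.60366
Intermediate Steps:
G(P) = -3*P - 3*P*(4 - P) (G(P) = -3*(P*(P*(-1) + 4) + P) = -3*(P*(-P + 4) + P) = -3*(P*(4 - P) + P) = -3*(P + P*(4 - P)) = -3*P - 3*P*(4 - P))
-12152/(-34500) + r/G(-211) = -12152/(-34500) + 34377/((3*(-211)*(-5 - 211))) = -12152*(-1/34500) + 34377/((3*(-211)*(-216))) = 3038/8625 + 34377/136728 = 3038/8625 + 34377*(1/136728) = 3038/8625 + 11459/45576 = 79097921/131031000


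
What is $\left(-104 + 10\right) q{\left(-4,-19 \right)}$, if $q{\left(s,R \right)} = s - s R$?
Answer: $7520$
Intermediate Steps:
$q{\left(s,R \right)} = s - R s$
$\left(-104 + 10\right) q{\left(-4,-19 \right)} = \left(-104 + 10\right) \left(- 4 \left(1 - -19\right)\right) = - 94 \left(- 4 \left(1 + 19\right)\right) = - 94 \left(\left(-4\right) 20\right) = \left(-94\right) \left(-80\right) = 7520$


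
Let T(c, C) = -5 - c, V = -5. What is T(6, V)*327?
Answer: -3597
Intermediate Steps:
T(6, V)*327 = (-5 - 1*6)*327 = (-5 - 6)*327 = -11*327 = -3597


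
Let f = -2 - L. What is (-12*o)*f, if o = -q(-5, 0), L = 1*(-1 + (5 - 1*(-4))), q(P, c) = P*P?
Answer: -3000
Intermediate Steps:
q(P, c) = P²
L = 8 (L = 1*(-1 + (5 + 4)) = 1*(-1 + 9) = 1*8 = 8)
f = -10 (f = -2 - 1*8 = -2 - 8 = -10)
o = -25 (o = -1*(-5)² = -1*25 = -25)
(-12*o)*f = -12*(-25)*(-10) = 300*(-10) = -3000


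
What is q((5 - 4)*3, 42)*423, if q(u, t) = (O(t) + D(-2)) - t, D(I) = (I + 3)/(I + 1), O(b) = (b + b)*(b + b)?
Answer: 2966499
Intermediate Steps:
O(b) = 4*b² (O(b) = (2*b)*(2*b) = 4*b²)
D(I) = (3 + I)/(1 + I)
q(u, t) = -1 - t + 4*t² (q(u, t) = (4*t² + (3 - 2)/(1 - 2)) - t = (4*t² + 1/(-1)) - t = (4*t² - 1*1) - t = (4*t² - 1) - t = (-1 + 4*t²) - t = -1 - t + 4*t²)
q((5 - 4)*3, 42)*423 = (-1 - 1*42 + 4*42²)*423 = (-1 - 42 + 4*1764)*423 = (-1 - 42 + 7056)*423 = 7013*423 = 2966499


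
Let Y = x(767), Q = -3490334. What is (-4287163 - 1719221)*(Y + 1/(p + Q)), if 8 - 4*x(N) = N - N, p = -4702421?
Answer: -98417659089456/8192755 ≈ -1.2013e+7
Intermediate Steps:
x(N) = 2 (x(N) = 2 - (N - N)/4 = 2 - ¼*0 = 2 + 0 = 2)
Y = 2
(-4287163 - 1719221)*(Y + 1/(p + Q)) = (-4287163 - 1719221)*(2 + 1/(-4702421 - 3490334)) = -6006384*(2 + 1/(-8192755)) = -6006384*(2 - 1/8192755) = -6006384*16385509/8192755 = -98417659089456/8192755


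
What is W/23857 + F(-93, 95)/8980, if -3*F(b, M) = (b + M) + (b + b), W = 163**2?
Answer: 180039637/160676895 ≈ 1.1205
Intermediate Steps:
W = 26569
F(b, M) = -b - M/3 (F(b, M) = -((b + M) + (b + b))/3 = -((M + b) + 2*b)/3 = -(M + 3*b)/3 = -b - M/3)
W/23857 + F(-93, 95)/8980 = 26569/23857 + (-1*(-93) - 1/3*95)/8980 = 26569*(1/23857) + (93 - 95/3)*(1/8980) = 26569/23857 + (184/3)*(1/8980) = 26569/23857 + 46/6735 = 180039637/160676895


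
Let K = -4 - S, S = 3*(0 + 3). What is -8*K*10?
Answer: 1040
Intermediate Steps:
S = 9 (S = 3*3 = 9)
K = -13 (K = -4 - 1*9 = -4 - 9 = -13)
-8*K*10 = -8*(-13)*10 = 104*10 = 1040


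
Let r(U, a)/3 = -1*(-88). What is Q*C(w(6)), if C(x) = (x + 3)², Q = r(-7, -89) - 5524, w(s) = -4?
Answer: -5260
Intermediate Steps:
r(U, a) = 264 (r(U, a) = 3*(-1*(-88)) = 3*88 = 264)
Q = -5260 (Q = 264 - 5524 = -5260)
C(x) = (3 + x)²
Q*C(w(6)) = -5260*(3 - 4)² = -5260*(-1)² = -5260*1 = -5260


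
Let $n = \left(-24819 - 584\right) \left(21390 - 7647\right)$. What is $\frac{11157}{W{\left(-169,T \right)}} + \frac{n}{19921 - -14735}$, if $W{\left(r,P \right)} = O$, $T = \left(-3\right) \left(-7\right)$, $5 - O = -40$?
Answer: $- \frac{89610803}{9120} \approx -9825.8$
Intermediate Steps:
$n = -349113429$ ($n = \left(-25403\right) 13743 = -349113429$)
$O = 45$ ($O = 5 - -40 = 5 + 40 = 45$)
$T = 21$
$W{\left(r,P \right)} = 45$
$\frac{11157}{W{\left(-169,T \right)}} + \frac{n}{19921 - -14735} = \frac{11157}{45} - \frac{349113429}{19921 - -14735} = 11157 \cdot \frac{1}{45} - \frac{349113429}{19921 + 14735} = \frac{3719}{15} - \frac{349113429}{34656} = \frac{3719}{15} - \frac{6124797}{608} = - \frac{89610803}{9120}$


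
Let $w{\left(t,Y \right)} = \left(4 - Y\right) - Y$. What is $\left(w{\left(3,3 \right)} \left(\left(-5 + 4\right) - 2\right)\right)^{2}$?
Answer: $36$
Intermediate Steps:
$w{\left(t,Y \right)} = 4 - 2 Y$
$\left(w{\left(3,3 \right)} \left(\left(-5 + 4\right) - 2\right)\right)^{2} = \left(\left(4 - 6\right) \left(\left(-5 + 4\right) - 2\right)\right)^{2} = \left(\left(4 - 6\right) \left(-1 - 2\right)\right)^{2} = \left(\left(-2\right) \left(-3\right)\right)^{2} = 6^{2} = 36$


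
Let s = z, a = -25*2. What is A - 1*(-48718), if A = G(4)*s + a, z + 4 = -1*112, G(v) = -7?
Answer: 49480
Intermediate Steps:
a = -50
z = -116 (z = -4 - 1*112 = -4 - 112 = -116)
s = -116
A = 762 (A = -7*(-116) - 50 = 812 - 50 = 762)
A - 1*(-48718) = 762 - 1*(-48718) = 762 + 48718 = 49480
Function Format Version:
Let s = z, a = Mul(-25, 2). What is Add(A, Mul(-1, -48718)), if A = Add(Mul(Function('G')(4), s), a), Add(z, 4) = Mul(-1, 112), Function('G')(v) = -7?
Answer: 49480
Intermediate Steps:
a = -50
z = -116 (z = Add(-4, Mul(-1, 112)) = Add(-4, -112) = -116)
s = -116
A = 762 (A = Add(Mul(-7, -116), -50) = Add(812, -50) = 762)
Add(A, Mul(-1, -48718)) = Add(762, Mul(-1, -48718)) = Add(762, 48718) = 49480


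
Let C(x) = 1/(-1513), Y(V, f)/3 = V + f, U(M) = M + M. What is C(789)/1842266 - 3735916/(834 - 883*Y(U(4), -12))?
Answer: -5206649850914479/15929696437470 ≈ -326.85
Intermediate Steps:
U(M) = 2*M
Y(V, f) = 3*V + 3*f (Y(V, f) = 3*(V + f) = 3*V + 3*f)
C(x) = -1/1513
C(789)/1842266 - 3735916/(834 - 883*Y(U(4), -12)) = -1/1513/1842266 - 3735916/(834 - 883*(3*(2*4) + 3*(-12))) = -1/1513*1/1842266 - 3735916/(834 - 883*(3*8 - 36)) = -1/2787348458 - 3735916/(834 - 883*(24 - 36)) = -1/2787348458 - 3735916/(834 - 883*(-12)) = -1/2787348458 - 3735916/(834 + 10596) = -1/2787348458 - 3735916/11430 = -1/2787348458 - 3735916*1/11430 = -1/2787348458 - 1867958/5715 = -5206649850914479/15929696437470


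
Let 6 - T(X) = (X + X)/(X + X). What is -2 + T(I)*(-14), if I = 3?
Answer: -72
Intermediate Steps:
T(X) = 5 (T(X) = 6 - (X + X)/(X + X) = 6 - 2*X/(2*X) = 6 - 2*X*1/(2*X) = 6 - 1*1 = 6 - 1 = 5)
-2 + T(I)*(-14) = -2 + 5*(-14) = -2 - 70 = -72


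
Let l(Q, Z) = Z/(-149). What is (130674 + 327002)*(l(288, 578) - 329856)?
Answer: -22494373560472/149 ≈ -1.5097e+11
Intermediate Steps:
l(Q, Z) = -Z/149 (l(Q, Z) = Z*(-1/149) = -Z/149)
(130674 + 327002)*(l(288, 578) - 329856) = (130674 + 327002)*(-1/149*578 - 329856) = 457676*(-578/149 - 329856) = 457676*(-49149122/149) = -22494373560472/149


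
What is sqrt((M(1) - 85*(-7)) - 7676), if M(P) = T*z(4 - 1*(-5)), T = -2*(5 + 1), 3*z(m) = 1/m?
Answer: I*sqrt(63733)/3 ≈ 84.151*I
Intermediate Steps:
z(m) = 1/(3*m)
T = -12 (T = -2*6 = -12)
M(P) = -4/9 (M(P) = -4/(4 - 1*(-5)) = -4/(4 + 5) = -4/9)
sqrt((M(1) - 85*(-7)) - 7676) = sqrt((-4/9 - 85*(-7)) - 7676) = sqrt((-4/9 + 595) - 7676) = sqrt(5351/9 - 7676) = sqrt(-63733/9) = I*sqrt(63733)/3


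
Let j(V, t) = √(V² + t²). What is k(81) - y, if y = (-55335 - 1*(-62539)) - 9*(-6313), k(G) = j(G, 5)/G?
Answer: -64021 + √6586/81 ≈ -64020.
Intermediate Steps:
k(G) = √(25 + G²)/G (k(G) = √(G² + 5²)/G = √(G² + 25)/G = √(25 + G²)/G)
y = 64021 (y = (-55335 + 62539) - 1*(-56817) = 7204 + 56817 = 64021)
k(81) - y = √(25 + 81²)/81 - 1*64021 = √(25 + 6561)/81 - 64021 = √6586/81 - 64021 = -64021 + √6586/81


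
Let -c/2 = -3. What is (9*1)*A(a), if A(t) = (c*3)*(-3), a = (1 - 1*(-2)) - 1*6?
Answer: -486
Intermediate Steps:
c = 6 (c = -2*(-3) = 6)
a = -3 (a = (1 + 2) - 6 = 3 - 6 = -3)
A(t) = -54 (A(t) = (6*3)*(-3) = 18*(-3) = -54)
(9*1)*A(a) = (9*1)*(-54) = 9*(-54) = -486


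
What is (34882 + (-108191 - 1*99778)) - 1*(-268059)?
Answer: 94972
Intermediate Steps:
(34882 + (-108191 - 1*99778)) - 1*(-268059) = (34882 + (-108191 - 99778)) + 268059 = (34882 - 207969) + 268059 = -173087 + 268059 = 94972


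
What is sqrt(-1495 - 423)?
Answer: I*sqrt(1918) ≈ 43.795*I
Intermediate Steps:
sqrt(-1495 - 423) = sqrt(-1918) = I*sqrt(1918)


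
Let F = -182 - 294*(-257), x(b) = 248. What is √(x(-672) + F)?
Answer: 2*√18906 ≈ 275.00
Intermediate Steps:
F = 75376 (F = -182 + 75558 = 75376)
√(x(-672) + F) = √(248 + 75376) = √75624 = 2*√18906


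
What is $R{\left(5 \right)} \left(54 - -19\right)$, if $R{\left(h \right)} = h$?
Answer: $365$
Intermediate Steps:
$R{\left(5 \right)} \left(54 - -19\right) = 5 \left(54 - -19\right) = 5 \left(54 + 19\right) = 5 \cdot 73 = 365$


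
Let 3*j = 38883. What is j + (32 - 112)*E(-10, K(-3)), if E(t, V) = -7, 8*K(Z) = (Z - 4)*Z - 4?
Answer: 13521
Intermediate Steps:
K(Z) = -1/2 + Z*(-4 + Z)/8 (K(Z) = ((Z - 4)*Z - 4)/8 = ((-4 + Z)*Z - 4)/8 = (Z*(-4 + Z) - 4)/8 = (-4 + Z*(-4 + Z))/8 = -1/2 + Z*(-4 + Z)/8)
j = 12961 (j = (1/3)*38883 = 12961)
j + (32 - 112)*E(-10, K(-3)) = 12961 + (32 - 112)*(-7) = 12961 - 80*(-7) = 12961 + 560 = 13521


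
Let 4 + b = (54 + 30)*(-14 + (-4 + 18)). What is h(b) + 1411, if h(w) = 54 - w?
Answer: 1469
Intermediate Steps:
b = -4 (b = -4 + (54 + 30)*(-14 + (-4 + 18)) = -4 + 84*(-14 + 14) = -4 + 84*0 = -4 + 0 = -4)
h(b) + 1411 = (54 - 1*(-4)) + 1411 = (54 + 4) + 1411 = 58 + 1411 = 1469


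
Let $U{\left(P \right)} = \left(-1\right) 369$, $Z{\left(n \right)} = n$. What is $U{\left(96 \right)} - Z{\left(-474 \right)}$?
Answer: $105$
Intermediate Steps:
$U{\left(P \right)} = -369$
$U{\left(96 \right)} - Z{\left(-474 \right)} = -369 - -474 = -369 + 474 = 105$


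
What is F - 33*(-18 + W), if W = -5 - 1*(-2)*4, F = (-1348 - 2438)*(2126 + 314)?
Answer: -9237345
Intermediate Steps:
F = -9237840 (F = -3786*2440 = -9237840)
W = 3 (W = -5 + 2*4 = -5 + 8 = 3)
F - 33*(-18 + W) = -9237840 - 33*(-18 + 3) = -9237840 - 33*(-15) = -9237840 + 495 = -9237345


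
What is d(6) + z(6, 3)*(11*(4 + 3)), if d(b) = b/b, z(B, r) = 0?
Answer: 1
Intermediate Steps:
d(b) = 1
d(6) + z(6, 3)*(11*(4 + 3)) = 1 + 0*(11*(4 + 3)) = 1 + 0*(11*7) = 1 + 0*77 = 1 + 0 = 1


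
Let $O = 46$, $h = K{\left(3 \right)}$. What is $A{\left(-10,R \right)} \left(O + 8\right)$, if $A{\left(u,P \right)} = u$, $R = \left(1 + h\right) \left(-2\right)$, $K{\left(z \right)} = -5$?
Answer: $-540$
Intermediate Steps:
$h = -5$
$R = 8$ ($R = \left(1 - 5\right) \left(-2\right) = \left(-4\right) \left(-2\right) = 8$)
$A{\left(-10,R \right)} \left(O + 8\right) = - 10 \left(46 + 8\right) = \left(-10\right) 54 = -540$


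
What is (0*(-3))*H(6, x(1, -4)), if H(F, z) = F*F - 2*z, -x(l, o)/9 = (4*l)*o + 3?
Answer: 0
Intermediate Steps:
x(l, o) = -27 - 36*l*o (x(l, o) = -9*((4*l)*o + 3) = -9*(4*l*o + 3) = -9*(3 + 4*l*o) = -27 - 36*l*o)
H(F, z) = F² - 2*z
(0*(-3))*H(6, x(1, -4)) = (0*(-3))*(6² - 2*(-27 - 36*1*(-4))) = 0*(36 - 2*(-27 + 144)) = 0*(36 - 2*117) = 0*(36 - 234) = 0*(-198) = 0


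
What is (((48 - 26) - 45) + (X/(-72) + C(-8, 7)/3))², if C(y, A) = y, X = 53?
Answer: 3613801/5184 ≈ 697.11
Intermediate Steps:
(((48 - 26) - 45) + (X/(-72) + C(-8, 7)/3))² = (((48 - 26) - 45) + (53/(-72) - 8/3))² = ((22 - 45) + (53*(-1/72) - 8*⅓))² = (-23 + (-53/72 - 8/3))² = (-23 - 245/72)² = (-1901/72)² = 3613801/5184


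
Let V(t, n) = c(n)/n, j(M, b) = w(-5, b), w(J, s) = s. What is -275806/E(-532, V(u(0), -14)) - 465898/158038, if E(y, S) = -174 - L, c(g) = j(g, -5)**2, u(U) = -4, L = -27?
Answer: 21759670811/11615793 ≈ 1873.3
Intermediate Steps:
j(M, b) = b
c(g) = 25 (c(g) = (-5)**2 = 25)
V(t, n) = 25/n
E(y, S) = -147 (E(y, S) = -174 - 1*(-27) = -174 + 27 = -147)
-275806/E(-532, V(u(0), -14)) - 465898/158038 = -275806/(-147) - 465898/158038 = -275806*(-1/147) - 465898*1/158038 = 275806/147 - 232949/79019 = 21759670811/11615793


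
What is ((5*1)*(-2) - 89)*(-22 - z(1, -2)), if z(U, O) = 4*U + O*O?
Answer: 2970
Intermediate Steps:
z(U, O) = O**2 + 4*U (z(U, O) = 4*U + O**2 = O**2 + 4*U)
((5*1)*(-2) - 89)*(-22 - z(1, -2)) = ((5*1)*(-2) - 89)*(-22 - ((-2)**2 + 4*1)) = (5*(-2) - 89)*(-22 - (4 + 4)) = (-10 - 89)*(-22 - 1*8) = -99*(-22 - 8) = -99*(-30) = 2970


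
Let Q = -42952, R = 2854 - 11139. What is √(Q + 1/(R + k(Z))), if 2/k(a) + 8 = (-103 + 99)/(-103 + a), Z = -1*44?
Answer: 5*I*√40499525949571434/4855157 ≈ 207.25*I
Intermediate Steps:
Z = -44
R = -8285
k(a) = 2/(-8 - 4/(-103 + a)) (k(a) = 2/(-8 + (-103 + 99)/(-103 + a)) = 2/(-8 - 4/(-103 + a)))
√(Q + 1/(R + k(Z))) = √(-42952 + 1/(-8285 + (103 - 1*(-44))/(2*(-205 + 2*(-44))))) = √(-42952 + 1/(-8285 + (103 + 44)/(2*(-205 - 88)))) = √(-42952 + 1/(-8285 + (½)*147/(-293))) = √(-42952 + 1/(-8285 + (½)*(-1/293)*147)) = √(-42952 + 1/(-8285 - 147/586)) = √(-42952 + 1/(-4855157/586)) = √(-42952 - 586/4855157) = √(-208538704050/4855157) = 5*I*√40499525949571434/4855157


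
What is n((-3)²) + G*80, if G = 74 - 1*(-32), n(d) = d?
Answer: 8489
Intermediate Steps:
G = 106 (G = 74 + 32 = 106)
n((-3)²) + G*80 = (-3)² + 106*80 = 9 + 8480 = 8489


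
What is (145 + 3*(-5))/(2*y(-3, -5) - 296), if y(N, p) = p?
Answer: -65/153 ≈ -0.42484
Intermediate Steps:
(145 + 3*(-5))/(2*y(-3, -5) - 296) = (145 + 3*(-5))/(2*(-5) - 296) = (145 - 15)/(-10 - 296) = 130/(-306) = 130*(-1/306) = -65/153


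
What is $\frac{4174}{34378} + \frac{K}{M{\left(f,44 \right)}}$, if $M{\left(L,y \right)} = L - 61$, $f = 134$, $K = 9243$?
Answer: $\frac{159030278}{1254797} \approx 126.74$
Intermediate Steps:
$M{\left(L,y \right)} = -61 + L$
$\frac{4174}{34378} + \frac{K}{M{\left(f,44 \right)}} = \frac{4174}{34378} + \frac{9243}{-61 + 134} = 4174 \cdot \frac{1}{34378} + \frac{9243}{73} = \frac{2087}{17189} + 9243 \cdot \frac{1}{73} = \frac{2087}{17189} + \frac{9243}{73} = \frac{159030278}{1254797}$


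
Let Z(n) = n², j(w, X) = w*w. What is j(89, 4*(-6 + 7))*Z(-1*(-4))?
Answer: 126736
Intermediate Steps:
j(w, X) = w²
j(89, 4*(-6 + 7))*Z(-1*(-4)) = 89²*(-1*(-4))² = 7921*4² = 7921*16 = 126736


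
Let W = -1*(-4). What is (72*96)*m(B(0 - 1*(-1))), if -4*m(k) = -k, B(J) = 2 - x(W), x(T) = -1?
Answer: 5184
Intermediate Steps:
W = 4
B(J) = 3 (B(J) = 2 - 1*(-1) = 2 + 1 = 3)
m(k) = k/4 (m(k) = -(-1)*k/4 = k/4)
(72*96)*m(B(0 - 1*(-1))) = (72*96)*((1/4)*3) = 6912*(3/4) = 5184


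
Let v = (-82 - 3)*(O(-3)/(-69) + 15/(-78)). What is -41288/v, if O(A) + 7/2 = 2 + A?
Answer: -6172556/1615 ≈ -3822.0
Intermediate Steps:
O(A) = -3/2 + A (O(A) = -7/2 + (2 + A) = -3/2 + A)
v = 3230/299 (v = (-82 - 3)*((-3/2 - 3)/(-69) + 15/(-78)) = -85*(-9/2*(-1/69) + 15*(-1/78)) = -85*(3/46 - 5/26) = -85*(-38/299) = 3230/299 ≈ 10.803)
-41288/v = -41288/3230/299 = -41288*299/3230 = -6172556/1615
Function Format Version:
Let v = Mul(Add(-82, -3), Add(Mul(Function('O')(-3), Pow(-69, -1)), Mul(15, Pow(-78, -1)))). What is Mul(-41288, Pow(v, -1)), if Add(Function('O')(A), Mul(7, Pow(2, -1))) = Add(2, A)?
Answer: Rational(-6172556, 1615) ≈ -3822.0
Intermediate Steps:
Function('O')(A) = Add(Rational(-3, 2), A) (Function('O')(A) = Add(Rational(-7, 2), Add(2, A)) = Add(Rational(-3, 2), A))
v = Rational(3230, 299) (v = Mul(Add(-82, -3), Add(Mul(Add(Rational(-3, 2), -3), Pow(-69, -1)), Mul(15, Pow(-78, -1)))) = Mul(-85, Add(Mul(Rational(-9, 2), Rational(-1, 69)), Mul(15, Rational(-1, 78)))) = Mul(-85, Add(Rational(3, 46), Rational(-5, 26))) = Mul(-85, Rational(-38, 299)) = Rational(3230, 299) ≈ 10.803)
Mul(-41288, Pow(v, -1)) = Mul(-41288, Pow(Rational(3230, 299), -1)) = Mul(-41288, Rational(299, 3230)) = Rational(-6172556, 1615)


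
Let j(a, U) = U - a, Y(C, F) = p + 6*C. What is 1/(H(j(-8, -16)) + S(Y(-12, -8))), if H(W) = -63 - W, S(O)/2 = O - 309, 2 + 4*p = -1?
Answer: -2/1637 ≈ -0.0012217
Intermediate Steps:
p = -¾ (p = -½ + (¼)*(-1) = -½ - ¼ = -¾ ≈ -0.75000)
Y(C, F) = -¾ + 6*C
S(O) = -618 + 2*O (S(O) = 2*(O - 309) = 2*(-309 + O) = -618 + 2*O)
1/(H(j(-8, -16)) + S(Y(-12, -8))) = 1/((-63 - (-16 - 1*(-8))) + (-618 + 2*(-¾ + 6*(-12)))) = 1/((-63 - (-16 + 8)) + (-618 + 2*(-¾ - 72))) = 1/((-63 - 1*(-8)) + (-618 + 2*(-291/4))) = 1/((-63 + 8) + (-618 - 291/2)) = 1/(-55 - 1527/2) = 1/(-1637/2) = -2/1637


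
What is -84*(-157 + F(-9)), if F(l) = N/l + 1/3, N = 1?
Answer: 39508/3 ≈ 13169.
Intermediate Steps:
F(l) = ⅓ + 1/l (F(l) = 1/l + 1/3 = 1/l + 1*(⅓) = 1/l + ⅓ = ⅓ + 1/l)
-84*(-157 + F(-9)) = -84*(-157 + (⅓)*(3 - 9)/(-9)) = -84*(-157 + (⅓)*(-⅑)*(-6)) = -84*(-157 + 2/9) = -84*(-1411/9) = 39508/3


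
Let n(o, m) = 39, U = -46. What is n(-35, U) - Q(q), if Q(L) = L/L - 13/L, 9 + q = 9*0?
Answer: 329/9 ≈ 36.556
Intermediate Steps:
q = -9 (q = -9 + 9*0 = -9 + 0 = -9)
Q(L) = 1 - 13/L
n(-35, U) - Q(q) = 39 - (-13 - 9)/(-9) = 39 - (-1)*(-22)/9 = 39 - 1*22/9 = 39 - 22/9 = 329/9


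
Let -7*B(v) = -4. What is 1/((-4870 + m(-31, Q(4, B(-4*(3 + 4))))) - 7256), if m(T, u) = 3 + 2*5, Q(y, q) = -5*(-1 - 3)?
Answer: -1/12113 ≈ -8.2556e-5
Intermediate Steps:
B(v) = 4/7 (B(v) = -⅐*(-4) = 4/7)
Q(y, q) = 20 (Q(y, q) = -5*(-4) = 20)
m(T, u) = 13 (m(T, u) = 3 + 10 = 13)
1/((-4870 + m(-31, Q(4, B(-4*(3 + 4))))) - 7256) = 1/((-4870 + 13) - 7256) = 1/(-4857 - 7256) = 1/(-12113) = -1/12113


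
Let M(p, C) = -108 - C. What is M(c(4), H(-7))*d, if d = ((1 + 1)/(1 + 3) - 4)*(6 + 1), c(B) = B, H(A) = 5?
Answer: 5537/2 ≈ 2768.5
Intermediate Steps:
d = -49/2 (d = (2/4 - 4)*7 = (2*(¼) - 4)*7 = (½ - 4)*7 = -7/2*7 = -49/2 ≈ -24.500)
M(c(4), H(-7))*d = (-108 - 1*5)*(-49/2) = (-108 - 5)*(-49/2) = -113*(-49/2) = 5537/2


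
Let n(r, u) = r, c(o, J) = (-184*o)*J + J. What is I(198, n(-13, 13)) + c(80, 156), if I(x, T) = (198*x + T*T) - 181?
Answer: -2256972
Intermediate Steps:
c(o, J) = J - 184*J*o (c(o, J) = -184*J*o + J = J - 184*J*o)
I(x, T) = -181 + T**2 + 198*x (I(x, T) = (198*x + T**2) - 181 = (T**2 + 198*x) - 181 = -181 + T**2 + 198*x)
I(198, n(-13, 13)) + c(80, 156) = (-181 + (-13)**2 + 198*198) + 156*(1 - 184*80) = (-181 + 169 + 39204) + 156*(1 - 14720) = 39192 + 156*(-14719) = 39192 - 2296164 = -2256972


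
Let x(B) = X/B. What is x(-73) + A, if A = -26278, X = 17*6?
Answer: -1918396/73 ≈ -26279.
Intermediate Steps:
X = 102
x(B) = 102/B
x(-73) + A = 102/(-73) - 26278 = 102*(-1/73) - 26278 = -102/73 - 26278 = -1918396/73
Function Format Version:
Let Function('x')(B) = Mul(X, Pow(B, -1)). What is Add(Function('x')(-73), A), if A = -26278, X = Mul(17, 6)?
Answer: Rational(-1918396, 73) ≈ -26279.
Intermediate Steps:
X = 102
Function('x')(B) = Mul(102, Pow(B, -1))
Add(Function('x')(-73), A) = Add(Mul(102, Pow(-73, -1)), -26278) = Add(Mul(102, Rational(-1, 73)), -26278) = Add(Rational(-102, 73), -26278) = Rational(-1918396, 73)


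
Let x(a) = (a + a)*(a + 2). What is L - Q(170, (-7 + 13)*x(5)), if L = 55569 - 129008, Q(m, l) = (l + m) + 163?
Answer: -74192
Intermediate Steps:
x(a) = 2*a*(2 + a) (x(a) = (2*a)*(2 + a) = 2*a*(2 + a))
Q(m, l) = 163 + l + m
L = -73439
L - Q(170, (-7 + 13)*x(5)) = -73439 - (163 + (-7 + 13)*(2*5*(2 + 5)) + 170) = -73439 - (163 + 6*(2*5*7) + 170) = -73439 - (163 + 6*70 + 170) = -73439 - (163 + 420 + 170) = -73439 - 1*753 = -73439 - 753 = -74192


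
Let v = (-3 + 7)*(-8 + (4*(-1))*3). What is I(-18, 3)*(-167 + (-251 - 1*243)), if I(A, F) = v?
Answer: 52880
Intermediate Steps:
v = -80 (v = 4*(-8 - 4*3) = 4*(-8 - 12) = 4*(-20) = -80)
I(A, F) = -80
I(-18, 3)*(-167 + (-251 - 1*243)) = -80*(-167 + (-251 - 1*243)) = -80*(-167 + (-251 - 243)) = -80*(-167 - 494) = -80*(-661) = 52880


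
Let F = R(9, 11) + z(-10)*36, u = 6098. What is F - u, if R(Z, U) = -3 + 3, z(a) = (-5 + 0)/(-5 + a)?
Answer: -6086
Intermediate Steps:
z(a) = -5/(-5 + a)
R(Z, U) = 0
F = 12 (F = 0 - 5/(-5 - 10)*36 = 0 - 5/(-15)*36 = 0 - 5*(-1/15)*36 = 0 + (⅓)*36 = 0 + 12 = 12)
F - u = 12 - 1*6098 = 12 - 6098 = -6086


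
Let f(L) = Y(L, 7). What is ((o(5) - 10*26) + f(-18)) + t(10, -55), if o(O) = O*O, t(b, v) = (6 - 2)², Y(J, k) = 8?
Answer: -211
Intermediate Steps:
t(b, v) = 16 (t(b, v) = 4² = 16)
f(L) = 8
o(O) = O²
((o(5) - 10*26) + f(-18)) + t(10, -55) = ((5² - 10*26) + 8) + 16 = ((25 - 260) + 8) + 16 = (-235 + 8) + 16 = -227 + 16 = -211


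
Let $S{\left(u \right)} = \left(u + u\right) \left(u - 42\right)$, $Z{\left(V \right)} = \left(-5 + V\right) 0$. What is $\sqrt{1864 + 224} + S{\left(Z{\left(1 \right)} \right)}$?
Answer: $6 \sqrt{58} \approx 45.695$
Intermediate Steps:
$Z{\left(V \right)} = 0$
$S{\left(u \right)} = 2 u \left(-42 + u\right)$
$\sqrt{1864 + 224} + S{\left(Z{\left(1 \right)} \right)} = \sqrt{1864 + 224} + 2 \cdot 0 \left(-42 + 0\right) = \sqrt{2088} + 2 \cdot 0 \left(-42\right) = 6 \sqrt{58} + 0 = 6 \sqrt{58}$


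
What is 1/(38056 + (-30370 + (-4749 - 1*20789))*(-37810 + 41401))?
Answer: -1/200727572 ≈ -4.9819e-9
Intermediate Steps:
1/(38056 + (-30370 + (-4749 - 1*20789))*(-37810 + 41401)) = 1/(38056 + (-30370 + (-4749 - 20789))*3591) = 1/(38056 + (-30370 - 25538)*3591) = 1/(38056 - 55908*3591) = 1/(38056 - 200765628) = 1/(-200727572) = -1/200727572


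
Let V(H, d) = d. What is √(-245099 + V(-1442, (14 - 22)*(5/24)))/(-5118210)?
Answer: -I*√2205906/15354630 ≈ -9.6728e-5*I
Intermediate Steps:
√(-245099 + V(-1442, (14 - 22)*(5/24)))/(-5118210) = √(-245099 + (14 - 22)*(5/24))/(-5118210) = √(-245099 - 40/24)*(-1/5118210) = √(-245099 - 8*5/24)*(-1/5118210) = √(-245099 - 5/3)*(-1/5118210) = √(-735302/3)*(-1/5118210) = (I*√2205906/3)*(-1/5118210) = -I*√2205906/15354630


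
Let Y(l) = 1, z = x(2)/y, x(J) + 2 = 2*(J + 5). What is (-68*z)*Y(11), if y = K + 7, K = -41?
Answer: 24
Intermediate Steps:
x(J) = 8 + 2*J (x(J) = -2 + 2*(J + 5) = -2 + 2*(5 + J) = -2 + (10 + 2*J) = 8 + 2*J)
y = -34 (y = -41 + 7 = -34)
z = -6/17 (z = (8 + 2*2)/(-34) = (8 + 4)*(-1/34) = 12*(-1/34) = -6/17 ≈ -0.35294)
(-68*z)*Y(11) = -68*(-6/17)*1 = 24*1 = 24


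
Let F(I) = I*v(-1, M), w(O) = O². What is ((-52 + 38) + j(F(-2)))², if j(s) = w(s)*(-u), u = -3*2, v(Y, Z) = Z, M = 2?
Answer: 6724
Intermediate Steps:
u = -6
F(I) = 2*I (F(I) = I*2 = 2*I)
j(s) = 6*s² (j(s) = s²*(-1*(-6)) = s²*6 = 6*s²)
((-52 + 38) + j(F(-2)))² = ((-52 + 38) + 6*(2*(-2))²)² = (-14 + 6*(-4)²)² = (-14 + 6*16)² = (-14 + 96)² = 82² = 6724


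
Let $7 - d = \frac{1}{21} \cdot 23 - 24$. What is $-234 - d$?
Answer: $- \frac{5542}{21} \approx -263.9$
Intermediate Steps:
$d = \frac{628}{21}$ ($d = 7 - \left(\frac{1}{21} \cdot 23 - 24\right) = 7 - \left(\frac{23}{21} - 24\right) = 7 - - \frac{481}{21} = 7 + \frac{481}{21} = \frac{628}{21} \approx 29.905$)
$-234 - d = -234 - \frac{628}{21} = - \frac{5542}{21}$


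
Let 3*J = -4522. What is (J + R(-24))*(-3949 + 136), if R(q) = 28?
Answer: 5640698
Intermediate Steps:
J = -4522/3 (J = (1/3)*(-4522) = -4522/3 ≈ -1507.3)
(J + R(-24))*(-3949 + 136) = (-4522/3 + 28)*(-3949 + 136) = -4438/3*(-3813) = 5640698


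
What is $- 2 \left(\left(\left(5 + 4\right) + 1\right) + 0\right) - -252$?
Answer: $232$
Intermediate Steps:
$- 2 \left(\left(\left(5 + 4\right) + 1\right) + 0\right) - -252 = - 2 \left(\left(9 + 1\right) + 0\right) + 252 = - 2 \left(10 + 0\right) + 252 = \left(-2\right) 10 + 252 = -20 + 252 = 232$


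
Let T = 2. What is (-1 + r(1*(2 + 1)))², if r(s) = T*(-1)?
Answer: 9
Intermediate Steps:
r(s) = -2 (r(s) = 2*(-1) = -2)
(-1 + r(1*(2 + 1)))² = (-1 - 2)² = (-3)² = 9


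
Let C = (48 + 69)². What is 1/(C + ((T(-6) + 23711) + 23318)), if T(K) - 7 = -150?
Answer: 1/60575 ≈ 1.6508e-5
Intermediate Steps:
C = 13689 (C = 117² = 13689)
T(K) = -143 (T(K) = 7 - 150 = -143)
1/(C + ((T(-6) + 23711) + 23318)) = 1/(13689 + ((-143 + 23711) + 23318)) = 1/(13689 + (23568 + 23318)) = 1/(13689 + 46886) = 1/60575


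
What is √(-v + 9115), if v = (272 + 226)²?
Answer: I*√238889 ≈ 488.76*I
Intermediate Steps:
v = 248004 (v = 498² = 248004)
√(-v + 9115) = √(-1*248004 + 9115) = √(-248004 + 9115) = √(-238889) = I*√238889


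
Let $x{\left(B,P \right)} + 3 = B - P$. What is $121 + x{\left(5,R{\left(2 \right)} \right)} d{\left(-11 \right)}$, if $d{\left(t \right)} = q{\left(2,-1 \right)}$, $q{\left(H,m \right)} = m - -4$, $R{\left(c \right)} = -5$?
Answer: $142$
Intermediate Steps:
$q{\left(H,m \right)} = 4 + m$ ($q{\left(H,m \right)} = m + 4 = 4 + m$)
$x{\left(B,P \right)} = -3 + B - P$ ($x{\left(B,P \right)} = -3 + \left(B - P\right) = -3 + B - P$)
$d{\left(t \right)} = 3$ ($d{\left(t \right)} = 4 - 1 = 3$)
$121 + x{\left(5,R{\left(2 \right)} \right)} d{\left(-11 \right)} = 121 + \left(-3 + 5 - -5\right) 3 = 121 + \left(-3 + 5 + 5\right) 3 = 121 + 7 \cdot 3 = 121 + 21 = 142$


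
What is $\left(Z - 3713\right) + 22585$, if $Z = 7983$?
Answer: $26855$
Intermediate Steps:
$\left(Z - 3713\right) + 22585 = \left(7983 - 3713\right) + 22585 = 4270 + 22585 = 26855$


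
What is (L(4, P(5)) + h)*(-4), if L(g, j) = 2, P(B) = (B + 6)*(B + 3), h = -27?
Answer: 100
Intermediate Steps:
P(B) = (3 + B)*(6 + B) (P(B) = (6 + B)*(3 + B) = (3 + B)*(6 + B))
(L(4, P(5)) + h)*(-4) = (2 - 27)*(-4) = -25*(-4) = 100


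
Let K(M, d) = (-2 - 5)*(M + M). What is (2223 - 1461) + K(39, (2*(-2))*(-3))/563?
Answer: 428460/563 ≈ 761.03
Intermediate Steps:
K(M, d) = -14*M
(2223 - 1461) + K(39, (2*(-2))*(-3))/563 = (2223 - 1461) - 14*39/563 = 762 - 546*1/563 = 762 - 546/563 = 428460/563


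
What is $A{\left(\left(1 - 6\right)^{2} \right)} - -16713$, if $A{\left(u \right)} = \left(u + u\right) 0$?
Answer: $16713$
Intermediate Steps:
$A{\left(u \right)} = 0$ ($A{\left(u \right)} = 2 u 0 = 0$)
$A{\left(\left(1 - 6\right)^{2} \right)} - -16713 = 0 - -16713 = 0 + 16713 = 16713$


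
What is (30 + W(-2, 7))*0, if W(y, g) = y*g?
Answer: 0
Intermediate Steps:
W(y, g) = g*y
(30 + W(-2, 7))*0 = (30 + 7*(-2))*0 = (30 - 14)*0 = 16*0 = 0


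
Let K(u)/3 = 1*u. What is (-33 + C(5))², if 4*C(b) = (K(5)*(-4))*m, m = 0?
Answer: 1089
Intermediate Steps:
K(u) = 3*u (K(u) = 3*(1*u) = 3*u)
C(b) = 0 (C(b) = (((3*5)*(-4))*0)/4 = ((15*(-4))*0)/4 = (-60*0)/4 = (¼)*0 = 0)
(-33 + C(5))² = (-33 + 0)² = (-33)² = 1089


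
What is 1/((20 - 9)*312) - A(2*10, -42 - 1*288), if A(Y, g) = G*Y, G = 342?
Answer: -23474879/3432 ≈ -6840.0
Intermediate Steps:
A(Y, g) = 342*Y
1/((20 - 9)*312) - A(2*10, -42 - 1*288) = 1/((20 - 9)*312) - 342*2*10 = 1/(11*312) - 342*20 = 1/3432 - 1*6840 = 1/3432 - 6840 = -23474879/3432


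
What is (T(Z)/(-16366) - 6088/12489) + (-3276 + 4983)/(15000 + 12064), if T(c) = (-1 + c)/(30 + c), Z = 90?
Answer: -11739513988651/27658727881680 ≈ -0.42444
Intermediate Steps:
T(c) = (-1 + c)/(30 + c)
(T(Z)/(-16366) - 6088/12489) + (-3276 + 4983)/(15000 + 12064) = (((-1 + 90)/(30 + 90))/(-16366) - 6088/12489) + (-3276 + 4983)/(15000 + 12064) = ((89/120)*(-1/16366) - 6088*1/12489) + 1707/27064 = (((1/120)*89)*(-1/16366) - 6088/12489) + 1707*(1/27064) = ((89/120)*(-1/16366) - 6088/12489) + 1707/27064 = (-89/1963920 - 6088/12489) + 1707/27064 = -3985818827/8175798960 + 1707/27064 = -11739513988651/27658727881680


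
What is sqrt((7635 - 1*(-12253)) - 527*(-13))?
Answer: 3*sqrt(2971) ≈ 163.52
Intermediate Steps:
sqrt((7635 - 1*(-12253)) - 527*(-13)) = sqrt((7635 + 12253) + 6851) = sqrt(19888 + 6851) = sqrt(26739) = 3*sqrt(2971)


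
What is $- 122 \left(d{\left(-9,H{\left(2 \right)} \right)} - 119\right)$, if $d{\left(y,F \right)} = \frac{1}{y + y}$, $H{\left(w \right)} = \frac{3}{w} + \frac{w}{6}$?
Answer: $\frac{130723}{9} \approx 14525.0$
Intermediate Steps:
$H{\left(w \right)} = \frac{3}{w} + \frac{w}{6}$ ($H{\left(w \right)} = \frac{3}{w} + w \frac{1}{6} = \frac{3}{w} + \frac{w}{6}$)
$d{\left(y,F \right)} = \frac{1}{2 y}$
$- 122 \left(d{\left(-9,H{\left(2 \right)} \right)} - 119\right) = - 122 \left(\frac{1}{2 \left(-9\right)} - 119\right) = - 122 \left(\frac{1}{2} \left(- \frac{1}{9}\right) - 119\right) = - 122 \left(- \frac{1}{18} - 119\right) = \left(-122\right) \left(- \frac{2143}{18}\right) = \frac{130723}{9}$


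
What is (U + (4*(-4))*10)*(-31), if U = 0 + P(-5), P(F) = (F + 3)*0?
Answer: 4960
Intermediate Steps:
P(F) = 0 (P(F) = (3 + F)*0 = 0)
U = 0 (U = 0 + 0 = 0)
(U + (4*(-4))*10)*(-31) = (0 + (4*(-4))*10)*(-31) = (0 - 16*10)*(-31) = (0 - 160)*(-31) = -160*(-31) = 4960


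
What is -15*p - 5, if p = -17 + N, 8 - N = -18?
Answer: -140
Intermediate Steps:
N = 26 (N = 8 - 1*(-18) = 8 + 18 = 26)
p = 9 (p = -17 + 26 = 9)
-15*p - 5 = -15*9 - 5 = -135 - 5 = -140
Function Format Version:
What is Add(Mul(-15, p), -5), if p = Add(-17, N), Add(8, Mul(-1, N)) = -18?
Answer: -140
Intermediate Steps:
N = 26 (N = Add(8, Mul(-1, -18)) = Add(8, 18) = 26)
p = 9 (p = Add(-17, 26) = 9)
Add(Mul(-15, p), -5) = Add(Mul(-15, 9), -5) = Add(-135, -5) = -140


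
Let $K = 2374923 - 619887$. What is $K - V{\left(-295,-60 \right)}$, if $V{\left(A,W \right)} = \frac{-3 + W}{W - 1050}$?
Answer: $\frac{649363299}{370} \approx 1.755 \cdot 10^{6}$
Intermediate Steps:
$V{\left(A,W \right)} = \frac{-3 + W}{-1050 + W}$
$K = 1755036$
$K - V{\left(-295,-60 \right)} = 1755036 - \frac{-3 - 60}{-1050 - 60} = 1755036 - \frac{1}{-1110} \left(-63\right) = 1755036 - \left(- \frac{1}{1110}\right) \left(-63\right) = 1755036 - \frac{21}{370} = \frac{649363299}{370}$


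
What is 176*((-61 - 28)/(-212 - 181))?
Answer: 15664/393 ≈ 39.857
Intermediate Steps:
176*((-61 - 28)/(-212 - 181)) = 176*(-89/(-393)) = 176*(-89*(-1/393)) = 176*(89/393) = 15664/393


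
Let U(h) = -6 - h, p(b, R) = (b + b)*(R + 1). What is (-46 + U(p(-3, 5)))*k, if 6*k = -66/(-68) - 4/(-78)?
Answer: -5420/1989 ≈ -2.7250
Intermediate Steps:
p(b, R) = 2*b*(1 + R) (p(b, R) = (2*b)*(1 + R) = 2*b*(1 + R))
k = 1355/7956 (k = (-66/(-68) - 4/(-78))/6 = (-66*(-1/68) - 4*(-1/78))/6 = (33/34 + 2/39)/6 = (⅙)*(1355/1326) = 1355/7956 ≈ 0.17031)
(-46 + U(p(-3, 5)))*k = (-46 + (-6 - 2*(-3)*(1 + 5)))*(1355/7956) = (-46 + (-6 - 2*(-3)*6))*(1355/7956) = (-46 + (-6 - 1*(-36)))*(1355/7956) = (-46 + (-6 + 36))*(1355/7956) = (-46 + 30)*(1355/7956) = -16*1355/7956 = -5420/1989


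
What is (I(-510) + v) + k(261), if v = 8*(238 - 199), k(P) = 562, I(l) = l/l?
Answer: 875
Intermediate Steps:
I(l) = 1
v = 312 (v = 8*39 = 312)
(I(-510) + v) + k(261) = (1 + 312) + 562 = 313 + 562 = 875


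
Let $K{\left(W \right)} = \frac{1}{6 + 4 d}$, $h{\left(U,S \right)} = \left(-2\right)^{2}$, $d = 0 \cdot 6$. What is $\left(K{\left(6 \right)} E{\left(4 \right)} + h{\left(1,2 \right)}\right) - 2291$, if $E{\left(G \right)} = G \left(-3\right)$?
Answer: $-2289$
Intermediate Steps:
$d = 0$
$E{\left(G \right)} = - 3 G$
$h{\left(U,S \right)} = 4$
$K{\left(W \right)} = \frac{1}{6}$ ($K{\left(W \right)} = \frac{1}{6 + 4 \cdot 0} = \frac{1}{6 + 0} = \frac{1}{6}$)
$\left(K{\left(6 \right)} E{\left(4 \right)} + h{\left(1,2 \right)}\right) - 2291 = \left(\frac{\left(-3\right) 4}{6} + 4\right) - 2291 = \left(\frac{1}{6} \left(-12\right) + 4\right) - 2291 = \left(-2 + 4\right) - 2291 = 2 - 2291 = -2289$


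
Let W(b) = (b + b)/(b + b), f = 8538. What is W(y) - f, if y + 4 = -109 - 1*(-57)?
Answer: -8537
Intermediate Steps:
y = -56 (y = -4 + (-109 - 1*(-57)) = -4 + (-109 + 57) = -4 - 52 = -56)
W(b) = 1 (W(b) = (2*b)/((2*b)) = (2*b)*(1/(2*b)) = 1)
W(y) - f = 1 - 1*8538 = 1 - 8538 = -8537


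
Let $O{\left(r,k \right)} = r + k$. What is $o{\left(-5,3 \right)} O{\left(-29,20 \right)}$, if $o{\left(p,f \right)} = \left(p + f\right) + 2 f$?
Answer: $-36$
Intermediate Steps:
$o{\left(p,f \right)} = p + 3 f$ ($o{\left(p,f \right)} = \left(f + p\right) + 2 f = p + 3 f$)
$O{\left(r,k \right)} = k + r$
$o{\left(-5,3 \right)} O{\left(-29,20 \right)} = \left(-5 + 3 \cdot 3\right) \left(20 - 29\right) = \left(-5 + 9\right) \left(-9\right) = 4 \left(-9\right) = -36$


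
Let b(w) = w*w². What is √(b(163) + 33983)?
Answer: 3*√484970 ≈ 2089.2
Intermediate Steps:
b(w) = w³
√(b(163) + 33983) = √(163³ + 33983) = √(4330747 + 33983) = √4364730 = 3*√484970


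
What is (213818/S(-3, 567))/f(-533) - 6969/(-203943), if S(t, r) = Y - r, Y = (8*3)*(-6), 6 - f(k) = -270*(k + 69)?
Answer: 110722369690/3027527512767 ≈ 0.036572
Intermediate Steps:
f(k) = 18636 + 270*k (f(k) = 6 - (-270)*(k + 69) = 6 - (-270)*(69 + k) = 6 - (-18630 - 270*k) = 6 + (18630 + 270*k) = 18636 + 270*k)
Y = -144 (Y = 24*(-6) = -144)
S(t, r) = -144 - r
(213818/S(-3, 567))/f(-533) - 6969/(-203943) = (213818/(-144 - 1*567))/(18636 + 270*(-533)) - 6969/(-203943) = (213818/(-144 - 567))/(18636 - 143910) - 6969*(-1/203943) = (213818/(-711))/(-125274) + 2323/67981 = (213818*(-1/711))*(-1/125274) + 2323/67981 = -213818/711*(-1/125274) + 2323/67981 = 106909/44534907 + 2323/67981 = 110722369690/3027527512767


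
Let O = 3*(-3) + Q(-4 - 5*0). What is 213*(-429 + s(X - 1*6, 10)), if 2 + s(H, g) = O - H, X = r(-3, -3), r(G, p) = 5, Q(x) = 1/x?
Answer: -374241/4 ≈ -93560.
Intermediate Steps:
Q(x) = 1/x
X = 5
O = -37/4 (O = 3*(-3) + 1/(-4 - 5*0) = -9 + 1/(-4 + 0) = -9 + 1/(-4) = -9 - ¼ = -37/4 ≈ -9.2500)
s(H, g) = -45/4 - H (s(H, g) = -2 + (-37/4 - H) = -45/4 - H)
213*(-429 + s(X - 1*6, 10)) = 213*(-429 + (-45/4 - (5 - 1*6))) = 213*(-429 + (-45/4 - (5 - 6))) = 213*(-429 + (-45/4 - 1*(-1))) = 213*(-429 + (-45/4 + 1)) = 213*(-429 - 41/4) = 213*(-1757/4) = -374241/4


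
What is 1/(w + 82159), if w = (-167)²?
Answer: 1/110048 ≈ 9.0869e-6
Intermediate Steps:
w = 27889
1/(w + 82159) = 1/(27889 + 82159) = 1/110048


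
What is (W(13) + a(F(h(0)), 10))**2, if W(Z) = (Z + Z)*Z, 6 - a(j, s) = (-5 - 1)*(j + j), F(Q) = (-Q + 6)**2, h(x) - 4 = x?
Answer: 153664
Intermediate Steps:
h(x) = 4 + x
F(Q) = (6 - Q)**2
a(j, s) = 6 + 12*j (a(j, s) = 6 - (-5 - 1)*(j + j) = 6 - (-6)*2*j = 6 - (-12)*j = 6 + 12*j)
W(Z) = 2*Z**2 (W(Z) = (2*Z)*Z = 2*Z**2)
(W(13) + a(F(h(0)), 10))**2 = (2*13**2 + (6 + 12*(-6 + (4 + 0))**2))**2 = (2*169 + (6 + 12*(-6 + 4)**2))**2 = (338 + (6 + 12*(-2)**2))**2 = (338 + (6 + 12*4))**2 = (338 + (6 + 48))**2 = (338 + 54)**2 = 392**2 = 153664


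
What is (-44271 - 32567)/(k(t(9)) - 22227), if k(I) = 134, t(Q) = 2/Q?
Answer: 76838/22093 ≈ 3.4779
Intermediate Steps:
(-44271 - 32567)/(k(t(9)) - 22227) = (-44271 - 32567)/(134 - 22227) = -76838/(-22093) = -76838*(-1/22093) = 76838/22093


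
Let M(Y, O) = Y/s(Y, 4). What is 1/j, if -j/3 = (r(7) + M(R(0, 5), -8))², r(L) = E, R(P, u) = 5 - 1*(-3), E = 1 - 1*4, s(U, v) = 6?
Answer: -3/25 ≈ -0.12000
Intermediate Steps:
E = -3 (E = 1 - 4 = -3)
R(P, u) = 8 (R(P, u) = 5 + 3 = 8)
r(L) = -3
M(Y, O) = Y/6
j = -25/3 (j = -3*(-3 + (⅙)*8)² = -3*(-3 + 4/3)² = -3*(-5/3)² = -3*25/9 = -25/3 ≈ -8.3333)
1/j = 1/(-25/3) = -3/25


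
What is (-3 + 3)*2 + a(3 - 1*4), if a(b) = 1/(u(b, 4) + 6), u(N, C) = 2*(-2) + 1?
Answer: ⅓ ≈ 0.33333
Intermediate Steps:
u(N, C) = -3 (u(N, C) = -4 + 1 = -3)
a(b) = ⅓ (a(b) = 1/(-3 + 6) = 1/3 = ⅓)
(-3 + 3)*2 + a(3 - 1*4) = (-3 + 3)*2 + ⅓ = 0*2 + ⅓ = 0 + ⅓ = ⅓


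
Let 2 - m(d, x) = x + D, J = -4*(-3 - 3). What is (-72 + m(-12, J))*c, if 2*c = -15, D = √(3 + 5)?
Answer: 705 + 15*√2 ≈ 726.21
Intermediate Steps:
J = 24 (J = -4*(-6) = 24)
D = 2*√2 (D = √8 = 2*√2 ≈ 2.8284)
m(d, x) = 2 - x - 2*√2 (m(d, x) = 2 - (x + 2*√2) = 2 + (-x - 2*√2) = 2 - x - 2*√2)
c = -15/2 (c = (½)*(-15) = -15/2 ≈ -7.5000)
(-72 + m(-12, J))*c = (-72 + (2 - 1*24 - 2*√2))*(-15/2) = (-72 + (2 - 24 - 2*√2))*(-15/2) = (-72 + (-22 - 2*√2))*(-15/2) = (-94 - 2*√2)*(-15/2) = 705 + 15*√2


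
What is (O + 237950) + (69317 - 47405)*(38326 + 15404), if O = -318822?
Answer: 1177250888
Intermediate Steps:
(O + 237950) + (69317 - 47405)*(38326 + 15404) = (-318822 + 237950) + (69317 - 47405)*(38326 + 15404) = -80872 + 21912*53730 = -80872 + 1177331760 = 1177250888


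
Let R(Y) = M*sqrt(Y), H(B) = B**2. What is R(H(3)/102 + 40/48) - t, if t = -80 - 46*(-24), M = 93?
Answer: -1024 + 31*sqrt(2397)/17 ≈ -934.72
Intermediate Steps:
R(Y) = 93*sqrt(Y)
t = 1024 (t = -80 + 1104 = 1024)
R(H(3)/102 + 40/48) - t = 93*sqrt(3**2/102 + 40/48) - 1*1024 = 93*sqrt(9*(1/102) + 40*(1/48)) - 1024 = 93*sqrt(3/34 + 5/6) - 1024 = 93*sqrt(47/51) - 1024 = 93*(sqrt(2397)/51) - 1024 = 31*sqrt(2397)/17 - 1024 = -1024 + 31*sqrt(2397)/17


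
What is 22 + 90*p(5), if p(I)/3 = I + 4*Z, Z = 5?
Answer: 6772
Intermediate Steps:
p(I) = 60 + 3*I (p(I) = 3*(I + 4*5) = 3*(I + 20) = 3*(20 + I) = 60 + 3*I)
22 + 90*p(5) = 22 + 90*(60 + 3*5) = 22 + 90*(60 + 15) = 22 + 90*75 = 22 + 6750 = 6772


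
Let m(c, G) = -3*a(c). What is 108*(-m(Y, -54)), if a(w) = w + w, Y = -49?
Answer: -31752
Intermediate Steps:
a(w) = 2*w
m(c, G) = -6*c
108*(-m(Y, -54)) = 108*(-(-6)*(-49)) = 108*(-1*294) = 108*(-294) = -31752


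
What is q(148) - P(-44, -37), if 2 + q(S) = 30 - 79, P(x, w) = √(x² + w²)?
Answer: -51 - √3305 ≈ -108.49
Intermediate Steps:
P(x, w) = √(w² + x²)
q(S) = -51 (q(S) = -2 + (30 - 79) = -2 - 49 = -51)
q(148) - P(-44, -37) = -51 - √((-37)² + (-44)²) = -51 - √(1369 + 1936) = -51 - √3305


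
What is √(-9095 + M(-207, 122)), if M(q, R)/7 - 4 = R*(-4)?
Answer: 3*I*√1387 ≈ 111.73*I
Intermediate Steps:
M(q, R) = 28 - 28*R (M(q, R) = 28 + 7*(R*(-4)) = 28 + 7*(-4*R) = 28 - 28*R)
√(-9095 + M(-207, 122)) = √(-9095 + (28 - 28*122)) = √(-9095 + (28 - 3416)) = √(-9095 - 3388) = √(-12483) = 3*I*√1387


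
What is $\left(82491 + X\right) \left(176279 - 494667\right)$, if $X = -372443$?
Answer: $92317237376$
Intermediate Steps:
$\left(82491 + X\right) \left(176279 - 494667\right) = \left(82491 - 372443\right) \left(176279 - 494667\right) = \left(-289952\right) \left(-318388\right) = 92317237376$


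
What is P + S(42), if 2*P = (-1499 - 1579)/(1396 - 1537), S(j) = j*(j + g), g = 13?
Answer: 109083/47 ≈ 2320.9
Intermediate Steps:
S(j) = j*(13 + j) (S(j) = j*(j + 13) = j*(13 + j))
P = 513/47 (P = ((-1499 - 1579)/(1396 - 1537))/2 = (-3078/(-141))/2 = (-3078*(-1/141))/2 = (½)*(1026/47) = 513/47 ≈ 10.915)
P + S(42) = 513/47 + 42*(13 + 42) = 513/47 + 42*55 = 513/47 + 2310 = 109083/47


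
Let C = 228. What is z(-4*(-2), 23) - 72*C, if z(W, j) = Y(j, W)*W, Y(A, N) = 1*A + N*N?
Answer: -15720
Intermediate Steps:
Y(A, N) = A + N²
z(W, j) = W*(j + W²) (z(W, j) = (j + W²)*W = W*(j + W²))
z(-4*(-2), 23) - 72*C = (-4*(-2))*(23 + (-4*(-2))²) - 72*228 = 8*(23 + 8²) - 16416 = 8*(23 + 64) - 16416 = 8*87 - 16416 = 696 - 16416 = -15720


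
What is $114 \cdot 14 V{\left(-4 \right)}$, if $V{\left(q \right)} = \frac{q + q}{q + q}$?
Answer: $1596$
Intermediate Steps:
$V{\left(q \right)} = 1$ ($V{\left(q \right)} = \frac{2 q}{2 q} = 2 q \frac{1}{2 q} = 1$)
$114 \cdot 14 V{\left(-4 \right)} = 114 \cdot 14 \cdot 1 = 1596 \cdot 1 = 1596$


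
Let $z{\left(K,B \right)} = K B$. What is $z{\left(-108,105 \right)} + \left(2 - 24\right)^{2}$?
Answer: $-10856$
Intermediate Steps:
$z{\left(K,B \right)} = B K$
$z{\left(-108,105 \right)} + \left(2 - 24\right)^{2} = 105 \left(-108\right) + \left(2 - 24\right)^{2} = -11340 + \left(2 - 24\right)^{2} = -11340 + \left(-22\right)^{2} = -11340 + 484 = -10856$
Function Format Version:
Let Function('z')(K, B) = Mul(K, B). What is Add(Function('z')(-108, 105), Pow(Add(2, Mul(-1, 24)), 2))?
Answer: -10856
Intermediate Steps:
Function('z')(K, B) = Mul(B, K)
Add(Function('z')(-108, 105), Pow(Add(2, Mul(-1, 24)), 2)) = Add(Mul(105, -108), Pow(Add(2, Mul(-1, 24)), 2)) = Add(-11340, Pow(Add(2, -24), 2)) = Add(-11340, Pow(-22, 2)) = Add(-11340, 484) = -10856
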